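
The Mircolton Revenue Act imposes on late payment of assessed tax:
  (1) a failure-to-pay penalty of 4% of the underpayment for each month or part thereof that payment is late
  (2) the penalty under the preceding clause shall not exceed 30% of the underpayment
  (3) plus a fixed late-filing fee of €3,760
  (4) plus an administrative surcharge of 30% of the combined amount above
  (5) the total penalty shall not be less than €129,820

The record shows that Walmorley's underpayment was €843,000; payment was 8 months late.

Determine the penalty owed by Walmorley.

Accrued rate: 4% × 8 = 32%, capped at 30% → 30%
Failure-to-pay penalty: 30% of €843,000 = €252,900
Penalty before surcharge: €252,900 + €3,760 = €256,660
Administrative surcharge: 30% of €256,660 = €76,998
Total penalty: €256,660 + €76,998 = €333,658
Minimum €129,820: €333,658 meets the minimum, no increase.

€333,658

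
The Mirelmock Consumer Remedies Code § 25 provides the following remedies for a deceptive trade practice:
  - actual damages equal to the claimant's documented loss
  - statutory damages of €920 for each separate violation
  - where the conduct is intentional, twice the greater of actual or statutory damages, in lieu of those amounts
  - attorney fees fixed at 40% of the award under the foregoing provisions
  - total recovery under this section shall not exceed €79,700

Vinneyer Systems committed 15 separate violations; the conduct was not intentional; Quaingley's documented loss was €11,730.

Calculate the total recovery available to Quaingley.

Statutory damages: 15 × €920 = €13,800
Conduct not intentional: the in-lieu enhancement does not apply.
Actual plus statutory damages: €11,730 + €13,800 = €25,530
Attorney fees: 40% of €25,530 = €10,212
Total before cap: €25,530 + €10,212 = €35,742
Cap at €79,700: €35,742 is within the cap, no reduction.

€35,742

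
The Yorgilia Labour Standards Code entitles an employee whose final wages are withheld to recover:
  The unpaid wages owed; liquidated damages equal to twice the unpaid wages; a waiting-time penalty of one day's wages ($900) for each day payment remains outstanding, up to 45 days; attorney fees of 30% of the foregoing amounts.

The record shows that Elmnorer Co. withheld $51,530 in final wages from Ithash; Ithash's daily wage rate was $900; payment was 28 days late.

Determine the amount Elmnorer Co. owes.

Doubled: 2 × $51,530 = $103,060
Penalty days: min(28, 45) = 28
Waiting-time penalty: 28 × $900 = $25,200
Subtotal: $51,530 + $103,060 + $25,200 = $179,790
Attorney fees: 30% of $179,790 = $53,937
Total award: $179,790 + $53,937 = $233,727

$233,727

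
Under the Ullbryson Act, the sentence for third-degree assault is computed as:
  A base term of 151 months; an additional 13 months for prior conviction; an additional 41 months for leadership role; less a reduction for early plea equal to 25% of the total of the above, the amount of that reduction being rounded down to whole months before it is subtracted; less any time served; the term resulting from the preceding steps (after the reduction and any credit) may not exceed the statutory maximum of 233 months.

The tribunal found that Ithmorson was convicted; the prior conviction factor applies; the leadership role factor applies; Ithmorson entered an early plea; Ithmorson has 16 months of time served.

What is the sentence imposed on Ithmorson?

Prior conviction enhancement: +13 months
Leadership role enhancement: +41 months
Adjusted term: 151 months + 13 months + 41 months = 205 months
Early plea reduction: 25% of 205 months = 51 months (rounded down)
After reduction: 205 − 51 = 154 months
Less time served: 154 months − 16 months = 138 months
Cap at 233 months: 138 months is within the cap, no reduction.

138 months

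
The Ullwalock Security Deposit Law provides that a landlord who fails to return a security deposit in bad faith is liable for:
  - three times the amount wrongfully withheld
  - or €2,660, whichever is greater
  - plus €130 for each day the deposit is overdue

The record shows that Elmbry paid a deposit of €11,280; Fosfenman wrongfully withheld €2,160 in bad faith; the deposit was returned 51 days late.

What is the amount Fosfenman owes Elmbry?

€13,110

Trebled: 3 × €2,160 = €6,480
Minimum €2,660: €6,480 meets the minimum, no increase.
Late-return penalty: 51 × €130 = €6,630
Damages plus late penalty: €6,480 + €6,630 = €13,110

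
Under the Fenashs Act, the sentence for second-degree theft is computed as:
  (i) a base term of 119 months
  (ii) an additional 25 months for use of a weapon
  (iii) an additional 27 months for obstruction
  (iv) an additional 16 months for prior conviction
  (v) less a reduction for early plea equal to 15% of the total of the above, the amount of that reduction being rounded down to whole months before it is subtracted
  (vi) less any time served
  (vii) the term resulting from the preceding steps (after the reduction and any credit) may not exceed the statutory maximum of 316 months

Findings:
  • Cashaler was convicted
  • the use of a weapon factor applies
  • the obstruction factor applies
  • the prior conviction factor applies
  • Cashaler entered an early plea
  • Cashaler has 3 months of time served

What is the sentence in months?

156 months

Use of a weapon enhancement: +25 months
Obstruction enhancement: +27 months
Prior conviction enhancement: +16 months
Adjusted term: 119 months + 25 months + 27 months + 16 months = 187 months
Early plea reduction: 15% of 187 months = 28 months (rounded down)
After reduction: 187 − 28 = 159 months
Less time served: 159 months − 3 months = 156 months
Cap at 316 months: 156 months is within the cap, no reduction.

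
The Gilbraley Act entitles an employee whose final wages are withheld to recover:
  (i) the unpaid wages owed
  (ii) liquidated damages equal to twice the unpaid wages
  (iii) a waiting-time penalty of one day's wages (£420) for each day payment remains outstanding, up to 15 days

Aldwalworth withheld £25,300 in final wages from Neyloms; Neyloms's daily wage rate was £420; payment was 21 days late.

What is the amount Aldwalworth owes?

Total award: £82,200

Doubled: 2 × £25,300 = £50,600
Penalty days: min(21, 15) = 15
Waiting-time penalty: 15 × £420 = £6,300
Total award: £25,300 + £50,600 + £6,300 = £82,200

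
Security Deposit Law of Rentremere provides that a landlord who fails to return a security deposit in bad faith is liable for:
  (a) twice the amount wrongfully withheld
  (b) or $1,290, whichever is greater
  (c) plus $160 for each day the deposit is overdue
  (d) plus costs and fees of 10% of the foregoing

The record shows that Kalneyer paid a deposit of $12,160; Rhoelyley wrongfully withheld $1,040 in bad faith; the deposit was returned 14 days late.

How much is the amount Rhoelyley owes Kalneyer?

Doubled: 2 × $1,040 = $2,080
Minimum $1,290: $2,080 meets the minimum, no increase.
Late-return penalty: 14 × $160 = $2,240
Damages plus late penalty: $2,080 + $2,240 = $4,320
Costs and fees: 10% of $4,320 = $432
Total recovery: $4,320 + $432 = $4,752

$4,752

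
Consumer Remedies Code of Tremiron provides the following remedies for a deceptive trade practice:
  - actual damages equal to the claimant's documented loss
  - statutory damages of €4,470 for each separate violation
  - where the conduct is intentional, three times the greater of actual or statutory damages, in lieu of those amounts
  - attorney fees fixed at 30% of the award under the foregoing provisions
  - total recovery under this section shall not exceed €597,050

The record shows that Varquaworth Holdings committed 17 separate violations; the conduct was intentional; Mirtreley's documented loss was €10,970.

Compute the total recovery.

Statutory damages: 17 × €4,470 = €75,990
Greater of actual damages (€10,970) or statutory damages (€75,990): €75,990
Trebled: 3 × €75,990 = €227,970
Attorney fees: 30% of €227,970 = €68,391
Total before cap: €227,970 + €68,391 = €296,361
Cap at €597,050: €296,361 is within the cap, no reduction.

Total recovery: €296,361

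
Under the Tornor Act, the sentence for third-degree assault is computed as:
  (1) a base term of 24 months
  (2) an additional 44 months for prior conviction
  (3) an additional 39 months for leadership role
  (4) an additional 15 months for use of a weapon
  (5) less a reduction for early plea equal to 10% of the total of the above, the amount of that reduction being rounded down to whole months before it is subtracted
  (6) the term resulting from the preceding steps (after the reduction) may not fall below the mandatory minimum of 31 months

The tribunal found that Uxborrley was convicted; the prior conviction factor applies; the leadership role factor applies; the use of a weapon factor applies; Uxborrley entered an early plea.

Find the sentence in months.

Prior conviction enhancement: +44 months
Leadership role enhancement: +39 months
Use of a weapon enhancement: +15 months
Adjusted term: 24 months + 44 months + 39 months + 15 months = 122 months
Early plea reduction: 10% of 122 months = 12 months (rounded down)
After reduction: 122 − 12 = 110 months
Minimum 31 months: 110 months meets the minimum, no increase.

Sentence: 110 months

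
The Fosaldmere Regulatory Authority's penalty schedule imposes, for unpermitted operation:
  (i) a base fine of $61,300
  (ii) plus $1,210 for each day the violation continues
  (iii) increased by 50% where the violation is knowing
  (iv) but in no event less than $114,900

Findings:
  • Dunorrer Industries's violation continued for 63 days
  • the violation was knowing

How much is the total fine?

$206,295

Per-day component: 63 × $1,210 = $76,230
Base plus per-day: $61,300 + $76,230 = $137,530
Enhancement: 50% of $137,530 = $68,765
Enhanced fine: $137,530 + $68,765 = $206,295
Minimum $114,900: $206,295 meets the minimum, no increase.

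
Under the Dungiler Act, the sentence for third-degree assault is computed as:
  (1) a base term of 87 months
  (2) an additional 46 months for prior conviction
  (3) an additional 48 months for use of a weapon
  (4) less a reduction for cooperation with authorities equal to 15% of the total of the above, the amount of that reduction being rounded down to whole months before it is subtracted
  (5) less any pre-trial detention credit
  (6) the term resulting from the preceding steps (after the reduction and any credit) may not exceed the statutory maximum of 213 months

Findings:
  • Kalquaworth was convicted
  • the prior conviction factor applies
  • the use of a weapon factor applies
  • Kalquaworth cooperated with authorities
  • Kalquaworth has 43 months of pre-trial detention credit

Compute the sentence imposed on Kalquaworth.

Prior conviction enhancement: +46 months
Use of a weapon enhancement: +48 months
Adjusted term: 87 months + 46 months + 48 months = 181 months
Cooperation with authorities reduction: 15% of 181 months = 27 months (rounded down)
After reduction: 181 − 27 = 154 months
Less pre-trial detention credit: 154 months − 43 months = 111 months
Cap at 213 months: 111 months is within the cap, no reduction.

111 months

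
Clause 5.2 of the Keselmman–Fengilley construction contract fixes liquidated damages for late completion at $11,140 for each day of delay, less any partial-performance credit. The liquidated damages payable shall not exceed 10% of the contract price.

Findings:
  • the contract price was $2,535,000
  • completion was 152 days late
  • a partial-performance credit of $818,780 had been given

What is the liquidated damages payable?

$253,500

Per-day damages: 152 × $11,140 = $1,693,280
Less partial-performance credit: $1,693,280 − $818,780 = $874,500
Cap: 10% of $2,535,000 = $253,500
Cap at $253,500: $874,500 exceeds the cap → $253,500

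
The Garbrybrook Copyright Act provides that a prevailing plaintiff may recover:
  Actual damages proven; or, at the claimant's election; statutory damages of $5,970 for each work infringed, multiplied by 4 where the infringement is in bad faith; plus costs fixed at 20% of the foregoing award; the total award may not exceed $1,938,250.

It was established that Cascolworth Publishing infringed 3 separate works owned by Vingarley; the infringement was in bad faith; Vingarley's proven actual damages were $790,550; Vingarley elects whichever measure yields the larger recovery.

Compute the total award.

Statutory damages: 3 × $5,970 = $17,910
Multiplied by 4: 4 × $17,910 = $71,640
Greater of actual damages ($790,550) or enhanced statutory damages ($71,640): $790,550
Costs: 20% of $790,550 = $158,110
Award plus costs: $790,550 + $158,110 = $948,660
Cap at $1,938,250: $948,660 is within the cap, no reduction.

$948,660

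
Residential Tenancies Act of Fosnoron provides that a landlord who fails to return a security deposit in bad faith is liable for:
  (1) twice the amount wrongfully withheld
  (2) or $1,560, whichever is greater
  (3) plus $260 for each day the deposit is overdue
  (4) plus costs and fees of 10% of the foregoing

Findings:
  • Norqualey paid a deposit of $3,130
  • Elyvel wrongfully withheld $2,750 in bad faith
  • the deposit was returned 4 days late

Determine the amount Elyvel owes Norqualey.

$7,194

Doubled: 2 × $2,750 = $5,500
Minimum $1,560: $5,500 meets the minimum, no increase.
Late-return penalty: 4 × $260 = $1,040
Damages plus late penalty: $5,500 + $1,040 = $6,540
Costs and fees: 10% of $6,540 = $654
Total recovery: $6,540 + $654 = $7,194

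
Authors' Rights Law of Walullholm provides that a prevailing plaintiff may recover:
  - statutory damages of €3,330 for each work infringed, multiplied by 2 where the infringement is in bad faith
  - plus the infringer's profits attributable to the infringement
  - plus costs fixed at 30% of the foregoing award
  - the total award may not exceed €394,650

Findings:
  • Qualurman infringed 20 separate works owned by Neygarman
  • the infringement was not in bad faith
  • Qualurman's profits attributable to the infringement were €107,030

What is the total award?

Statutory damages: 20 × €3,330 = €66,600
Infringement not in bad faith: no ×2 enhancement.
Combined award: €66,600 + €107,030 = €173,630
Costs: 30% of €173,630 = €52,089
Award plus costs: €173,630 + €52,089 = €225,719
Cap at €394,650: €225,719 is within the cap, no reduction.

€225,719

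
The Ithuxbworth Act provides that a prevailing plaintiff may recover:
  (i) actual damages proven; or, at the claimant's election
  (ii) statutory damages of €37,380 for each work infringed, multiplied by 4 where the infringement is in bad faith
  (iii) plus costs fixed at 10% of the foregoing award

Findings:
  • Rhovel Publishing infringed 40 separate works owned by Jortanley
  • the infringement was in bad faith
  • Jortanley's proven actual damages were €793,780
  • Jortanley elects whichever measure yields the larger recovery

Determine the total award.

Award: €6,578,880

Statutory damages: 40 × €37,380 = €1,495,200
Multiplied by 4: 4 × €1,495,200 = €5,980,800
Greater of actual damages (€793,780) or enhanced statutory damages (€5,980,800): €5,980,800
Costs: 10% of €5,980,800 = €598,080
Award plus costs: €5,980,800 + €598,080 = €6,578,880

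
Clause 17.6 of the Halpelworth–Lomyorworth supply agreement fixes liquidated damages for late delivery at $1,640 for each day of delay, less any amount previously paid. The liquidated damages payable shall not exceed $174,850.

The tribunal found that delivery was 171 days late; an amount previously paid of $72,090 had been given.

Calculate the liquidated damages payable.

$174,850

Per-day damages: 171 × $1,640 = $280,440
Less amount previously paid: $280,440 − $72,090 = $208,350
Cap at $174,850: $208,350 exceeds the cap → $174,850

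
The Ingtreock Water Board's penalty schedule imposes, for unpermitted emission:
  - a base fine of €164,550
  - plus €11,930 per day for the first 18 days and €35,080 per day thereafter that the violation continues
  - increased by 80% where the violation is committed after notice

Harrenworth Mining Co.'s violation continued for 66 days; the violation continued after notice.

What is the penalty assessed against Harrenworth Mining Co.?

First 18 days: 18 × €11,930 = €214,740
Remaining days: (66 − 18) × €35,080 = €1,683,840
Per-day component: €214,740 + €1,683,840 = €1,898,580
Base plus per-day: €164,550 + €1,898,580 = €2,063,130
Enhancement: 80% of €2,063,130 = €1,650,504
Enhanced fine: €2,063,130 + €1,650,504 = €3,713,634

€3,713,634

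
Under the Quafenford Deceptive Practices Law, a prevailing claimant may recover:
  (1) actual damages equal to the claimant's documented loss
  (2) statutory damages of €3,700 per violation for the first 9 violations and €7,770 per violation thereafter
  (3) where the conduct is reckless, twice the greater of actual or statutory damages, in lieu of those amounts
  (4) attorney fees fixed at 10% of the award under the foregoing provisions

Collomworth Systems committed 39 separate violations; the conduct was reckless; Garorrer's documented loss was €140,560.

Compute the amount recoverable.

First 9 violations: 9 × €3,700 = €33,300
Remaining violations: (39 − 9) × €7,770 = €233,100
Statutory damages: €33,300 + €233,100 = €266,400
Greater of actual damages (€140,560) or statutory damages (€266,400): €266,400
Doubled: 2 × €266,400 = €532,800
Attorney fees: 10% of €532,800 = €53,280
Total recovery: €532,800 + €53,280 = €586,080

€586,080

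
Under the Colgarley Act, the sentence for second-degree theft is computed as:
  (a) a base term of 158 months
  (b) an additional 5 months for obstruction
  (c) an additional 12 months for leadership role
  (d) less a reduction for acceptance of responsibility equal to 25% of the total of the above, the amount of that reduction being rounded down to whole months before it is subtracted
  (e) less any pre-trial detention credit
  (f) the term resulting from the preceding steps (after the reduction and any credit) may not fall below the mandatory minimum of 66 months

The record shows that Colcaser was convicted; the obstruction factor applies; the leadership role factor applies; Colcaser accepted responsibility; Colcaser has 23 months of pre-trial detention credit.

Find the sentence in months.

109 months

Obstruction enhancement: +5 months
Leadership role enhancement: +12 months
Adjusted term: 158 months + 5 months + 12 months = 175 months
Acceptance of responsibility reduction: 25% of 175 months = 43 months (rounded down)
After reduction: 175 − 43 = 132 months
Less pre-trial detention credit: 132 months − 23 months = 109 months
Minimum 66 months: 109 months meets the minimum, no increase.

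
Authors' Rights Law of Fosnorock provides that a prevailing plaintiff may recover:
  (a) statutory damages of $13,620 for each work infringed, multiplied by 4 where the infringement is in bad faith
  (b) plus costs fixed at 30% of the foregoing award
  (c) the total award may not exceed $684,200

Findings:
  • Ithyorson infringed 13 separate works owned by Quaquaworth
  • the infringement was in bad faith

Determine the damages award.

Statutory damages: 13 × $13,620 = $177,060
Multiplied by 4: 4 × $177,060 = $708,240
Costs: 30% of $708,240 = $212,472
Award plus costs: $708,240 + $212,472 = $920,712
Cap at $684,200: $920,712 exceeds the cap → $684,200

$684,200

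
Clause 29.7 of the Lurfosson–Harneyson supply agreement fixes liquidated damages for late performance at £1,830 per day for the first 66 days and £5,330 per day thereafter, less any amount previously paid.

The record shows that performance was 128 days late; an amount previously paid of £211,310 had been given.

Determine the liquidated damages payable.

£239,930

First 66 days: 66 × £1,830 = £120,780
Remaining days: (128 − 66) × £5,330 = £330,460
Accrued per-day damages: £120,780 + £330,460 = £451,240
Less amount previously paid: £451,240 − £211,310 = £239,930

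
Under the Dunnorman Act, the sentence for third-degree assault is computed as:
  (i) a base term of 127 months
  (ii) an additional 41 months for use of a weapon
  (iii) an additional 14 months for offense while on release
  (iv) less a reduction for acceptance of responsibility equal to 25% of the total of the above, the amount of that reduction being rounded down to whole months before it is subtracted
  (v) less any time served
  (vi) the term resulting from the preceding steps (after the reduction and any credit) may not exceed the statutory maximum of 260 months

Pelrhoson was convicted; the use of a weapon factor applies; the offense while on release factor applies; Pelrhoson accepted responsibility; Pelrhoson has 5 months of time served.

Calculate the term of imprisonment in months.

Use of a weapon enhancement: +41 months
Offense while on release enhancement: +14 months
Adjusted term: 127 months + 41 months + 14 months = 182 months
Acceptance of responsibility reduction: 25% of 182 months = 45 months (rounded down)
After reduction: 182 − 45 = 137 months
Less time served: 137 months − 5 months = 132 months
Cap at 260 months: 132 months is within the cap, no reduction.

132 months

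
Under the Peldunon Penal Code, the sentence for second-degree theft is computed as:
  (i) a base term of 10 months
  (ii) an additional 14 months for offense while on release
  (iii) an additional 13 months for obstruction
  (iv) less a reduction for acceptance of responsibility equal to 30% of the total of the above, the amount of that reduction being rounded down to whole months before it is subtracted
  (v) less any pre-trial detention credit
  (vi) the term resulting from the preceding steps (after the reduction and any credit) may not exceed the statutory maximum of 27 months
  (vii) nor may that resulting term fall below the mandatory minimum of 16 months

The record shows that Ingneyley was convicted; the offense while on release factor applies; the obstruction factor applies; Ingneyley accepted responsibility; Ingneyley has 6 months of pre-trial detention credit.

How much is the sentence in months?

20 months

Offense while on release enhancement: +14 months
Obstruction enhancement: +13 months
Adjusted term: 10 months + 14 months + 13 months = 37 months
Acceptance of responsibility reduction: 30% of 37 months = 11 months (rounded down)
After reduction: 37 − 11 = 26 months
Less pre-trial detention credit: 26 months − 6 months = 20 months
Cap at 27 months: 20 months is within the cap, no reduction.
Minimum 16 months: 20 months meets the minimum, no increase.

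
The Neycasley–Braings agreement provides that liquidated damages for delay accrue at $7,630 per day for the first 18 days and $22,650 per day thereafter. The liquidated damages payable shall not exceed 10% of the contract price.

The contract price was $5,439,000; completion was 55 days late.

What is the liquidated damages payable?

$543,900

First 18 days: 18 × $7,630 = $137,340
Remaining days: (55 − 18) × $22,650 = $838,050
Accrued per-day damages: $137,340 + $838,050 = $975,390
Cap: 10% of $5,439,000 = $543,900
Cap at $543,900: $975,390 exceeds the cap → $543,900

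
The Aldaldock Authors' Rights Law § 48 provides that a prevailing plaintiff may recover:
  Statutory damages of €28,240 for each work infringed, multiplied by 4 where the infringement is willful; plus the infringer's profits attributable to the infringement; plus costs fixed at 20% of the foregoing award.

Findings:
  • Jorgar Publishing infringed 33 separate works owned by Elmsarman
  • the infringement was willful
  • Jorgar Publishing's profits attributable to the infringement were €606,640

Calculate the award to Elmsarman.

Statutory damages: 33 × €28,240 = €931,920
Multiplied by 4: 4 × €931,920 = €3,727,680
Combined award: €3,727,680 + €606,640 = €4,334,320
Costs: 20% of €4,334,320 = €866,864
Award plus costs: €4,334,320 + €866,864 = €5,201,184

€5,201,184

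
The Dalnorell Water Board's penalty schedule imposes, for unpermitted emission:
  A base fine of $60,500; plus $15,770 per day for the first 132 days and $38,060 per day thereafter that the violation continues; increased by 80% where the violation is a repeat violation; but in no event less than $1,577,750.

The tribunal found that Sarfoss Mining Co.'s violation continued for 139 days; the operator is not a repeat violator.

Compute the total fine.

Civil penalty: $2,408,560

First 132 days: 132 × $15,770 = $2,081,640
Remaining days: (139 − 132) × $38,060 = $266,420
Per-day component: $2,081,640 + $266,420 = $2,348,060
Base plus per-day: $60,500 + $2,348,060 = $2,408,560
The operator is not a repeat violator: no 80% increase.
Minimum $1,577,750: $2,408,560 meets the minimum, no increase.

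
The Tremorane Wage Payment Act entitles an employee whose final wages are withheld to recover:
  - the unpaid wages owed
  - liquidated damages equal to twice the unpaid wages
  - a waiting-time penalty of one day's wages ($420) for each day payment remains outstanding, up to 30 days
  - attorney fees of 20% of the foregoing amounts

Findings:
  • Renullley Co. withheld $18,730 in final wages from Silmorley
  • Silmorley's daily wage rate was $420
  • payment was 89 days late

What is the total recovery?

$82,548

Doubled: 2 × $18,730 = $37,460
Penalty days: min(89, 30) = 30
Waiting-time penalty: 30 × $420 = $12,600
Subtotal: $18,730 + $37,460 + $12,600 = $68,790
Attorney fees: 20% of $68,790 = $13,758
Total award: $68,790 + $13,758 = $82,548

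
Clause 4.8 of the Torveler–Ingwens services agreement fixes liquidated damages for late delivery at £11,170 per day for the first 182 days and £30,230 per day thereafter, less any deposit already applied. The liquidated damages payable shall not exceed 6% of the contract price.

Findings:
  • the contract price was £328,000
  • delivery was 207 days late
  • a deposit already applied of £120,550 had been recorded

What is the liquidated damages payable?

£19,680

First 182 days: 182 × £11,170 = £2,032,940
Remaining days: (207 − 182) × £30,230 = £755,750
Accrued per-day damages: £2,032,940 + £755,750 = £2,788,690
Less deposit already applied: £2,788,690 − £120,550 = £2,668,140
Cap: 6% of £328,000 = £19,680
Cap at £19,680: £2,668,140 exceeds the cap → £19,680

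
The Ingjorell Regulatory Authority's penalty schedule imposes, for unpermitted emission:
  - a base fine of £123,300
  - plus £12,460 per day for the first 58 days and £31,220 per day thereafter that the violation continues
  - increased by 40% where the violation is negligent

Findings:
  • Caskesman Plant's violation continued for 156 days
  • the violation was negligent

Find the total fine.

£5,467,756

First 58 days: 58 × £12,460 = £722,680
Remaining days: (156 − 58) × £31,220 = £3,059,560
Per-day component: £722,680 + £3,059,560 = £3,782,240
Base plus per-day: £123,300 + £3,782,240 = £3,905,540
Enhancement: 40% of £3,905,540 = £1,562,216
Enhanced fine: £3,905,540 + £1,562,216 = £5,467,756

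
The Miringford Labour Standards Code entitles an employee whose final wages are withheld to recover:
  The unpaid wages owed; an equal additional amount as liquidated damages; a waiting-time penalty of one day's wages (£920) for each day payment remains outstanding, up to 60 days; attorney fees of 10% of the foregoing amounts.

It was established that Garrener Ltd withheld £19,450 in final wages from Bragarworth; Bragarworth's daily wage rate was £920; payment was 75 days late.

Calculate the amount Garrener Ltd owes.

Liquidated damages (equal amount): £19,450
Penalty days: min(75, 60) = 60
Waiting-time penalty: 60 × £920 = £55,200
Subtotal: £19,450 + £19,450 + £55,200 = £94,100
Attorney fees: 10% of £94,100 = £9,410
Total award: £94,100 + £9,410 = £103,510

Total award: £103,510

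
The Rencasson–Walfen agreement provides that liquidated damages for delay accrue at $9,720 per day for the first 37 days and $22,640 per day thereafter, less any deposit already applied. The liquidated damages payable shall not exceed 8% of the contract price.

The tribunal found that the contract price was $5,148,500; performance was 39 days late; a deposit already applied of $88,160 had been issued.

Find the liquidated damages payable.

$316,760

First 37 days: 37 × $9,720 = $359,640
Remaining days: (39 − 37) × $22,640 = $45,280
Accrued per-day damages: $359,640 + $45,280 = $404,920
Less deposit already applied: $404,920 − $88,160 = $316,760
Cap: 8% of $5,148,500 = $411,880
Cap at $411,880: $316,760 is within the cap, no reduction.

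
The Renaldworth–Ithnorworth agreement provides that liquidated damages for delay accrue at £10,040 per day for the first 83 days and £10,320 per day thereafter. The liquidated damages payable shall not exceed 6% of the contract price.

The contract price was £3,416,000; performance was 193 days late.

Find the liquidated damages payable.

£204,960

First 83 days: 83 × £10,040 = £833,320
Remaining days: (193 − 83) × £10,320 = £1,135,200
Accrued per-day damages: £833,320 + £1,135,200 = £1,968,520
Cap: 6% of £3,416,000 = £204,960
Cap at £204,960: £1,968,520 exceeds the cap → £204,960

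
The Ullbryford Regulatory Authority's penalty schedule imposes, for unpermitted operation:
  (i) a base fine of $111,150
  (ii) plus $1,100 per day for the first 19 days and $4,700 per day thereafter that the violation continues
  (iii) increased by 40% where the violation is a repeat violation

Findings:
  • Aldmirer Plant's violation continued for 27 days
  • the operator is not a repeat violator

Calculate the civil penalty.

Civil penalty: $169,650

First 19 days: 19 × $1,100 = $20,900
Remaining days: (27 − 19) × $4,700 = $37,600
Per-day component: $20,900 + $37,600 = $58,500
Base plus per-day: $111,150 + $58,500 = $169,650
The operator is not a repeat violator: no 40% increase.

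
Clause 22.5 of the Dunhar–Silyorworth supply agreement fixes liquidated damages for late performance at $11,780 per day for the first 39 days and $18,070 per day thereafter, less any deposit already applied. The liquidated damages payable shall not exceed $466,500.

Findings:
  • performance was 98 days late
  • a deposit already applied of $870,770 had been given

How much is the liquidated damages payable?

$466,500

First 39 days: 39 × $11,780 = $459,420
Remaining days: (98 − 39) × $18,070 = $1,066,130
Accrued per-day damages: $459,420 + $1,066,130 = $1,525,550
Less deposit already applied: $1,525,550 − $870,770 = $654,780
Cap at $466,500: $654,780 exceeds the cap → $466,500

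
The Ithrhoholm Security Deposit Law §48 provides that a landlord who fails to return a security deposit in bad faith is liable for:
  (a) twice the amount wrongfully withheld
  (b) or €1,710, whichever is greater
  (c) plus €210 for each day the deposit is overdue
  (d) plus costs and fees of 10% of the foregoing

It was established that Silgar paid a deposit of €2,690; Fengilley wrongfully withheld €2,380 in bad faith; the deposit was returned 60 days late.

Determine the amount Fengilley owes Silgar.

€19,096

Doubled: 2 × €2,380 = €4,760
Minimum €1,710: €4,760 meets the minimum, no increase.
Late-return penalty: 60 × €210 = €12,600
Damages plus late penalty: €4,760 + €12,600 = €17,360
Costs and fees: 10% of €17,360 = €1,736
Total recovery: €17,360 + €1,736 = €19,096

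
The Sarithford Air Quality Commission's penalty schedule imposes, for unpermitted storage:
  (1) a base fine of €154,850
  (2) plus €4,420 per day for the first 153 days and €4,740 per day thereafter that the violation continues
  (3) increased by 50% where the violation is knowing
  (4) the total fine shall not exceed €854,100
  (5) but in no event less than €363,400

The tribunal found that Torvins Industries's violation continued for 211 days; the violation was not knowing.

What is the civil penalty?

€854,100

First 153 days: 153 × €4,420 = €676,260
Remaining days: (211 − 153) × €4,740 = €274,920
Per-day component: €676,260 + €274,920 = €951,180
Base plus per-day: €154,850 + €951,180 = €1,106,030
The violation was not knowing: no 50% increase.
Cap at €854,100: €1,106,030 exceeds the cap → €854,100
Minimum €363,400: €854,100 meets the minimum, no increase.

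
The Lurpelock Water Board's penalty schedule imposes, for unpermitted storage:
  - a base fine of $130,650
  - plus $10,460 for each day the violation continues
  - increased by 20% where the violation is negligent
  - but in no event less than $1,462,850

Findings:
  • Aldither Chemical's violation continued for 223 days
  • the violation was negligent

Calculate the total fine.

$2,955,876

Per-day component: 223 × $10,460 = $2,332,580
Base plus per-day: $130,650 + $2,332,580 = $2,463,230
Enhancement: 20% of $2,463,230 = $492,646
Enhanced fine: $2,463,230 + $492,646 = $2,955,876
Minimum $1,462,850: $2,955,876 meets the minimum, no increase.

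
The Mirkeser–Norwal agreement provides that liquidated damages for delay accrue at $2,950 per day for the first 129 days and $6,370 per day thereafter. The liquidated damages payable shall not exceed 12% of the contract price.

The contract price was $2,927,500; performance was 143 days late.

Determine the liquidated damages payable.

First 129 days: 129 × $2,950 = $380,550
Remaining days: (143 − 129) × $6,370 = $89,180
Accrued per-day damages: $380,550 + $89,180 = $469,730
Cap: 12% of $2,927,500 = $351,300
Cap at $351,300: $469,730 exceeds the cap → $351,300

$351,300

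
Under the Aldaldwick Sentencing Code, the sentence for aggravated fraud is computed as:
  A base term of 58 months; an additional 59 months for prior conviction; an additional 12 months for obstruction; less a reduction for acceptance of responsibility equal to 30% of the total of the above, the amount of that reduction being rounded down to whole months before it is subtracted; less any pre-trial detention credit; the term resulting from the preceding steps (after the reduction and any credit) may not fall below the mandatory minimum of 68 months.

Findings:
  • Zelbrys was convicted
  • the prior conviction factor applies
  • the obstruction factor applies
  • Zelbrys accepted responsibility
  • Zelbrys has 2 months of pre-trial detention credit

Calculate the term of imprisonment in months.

Prior conviction enhancement: +59 months
Obstruction enhancement: +12 months
Adjusted term: 58 months + 59 months + 12 months = 129 months
Acceptance of responsibility reduction: 30% of 129 months = 38 months (rounded down)
After reduction: 129 − 38 = 91 months
Less pre-trial detention credit: 91 months − 2 months = 89 months
Minimum 68 months: 89 months meets the minimum, no increase.

89 months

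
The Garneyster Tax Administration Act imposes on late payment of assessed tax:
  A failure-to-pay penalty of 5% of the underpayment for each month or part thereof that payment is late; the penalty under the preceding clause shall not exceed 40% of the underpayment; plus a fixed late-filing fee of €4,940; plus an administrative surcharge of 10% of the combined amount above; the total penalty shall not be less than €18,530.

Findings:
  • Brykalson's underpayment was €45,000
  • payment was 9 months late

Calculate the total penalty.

€25,234

Accrued rate: 5% × 9 = 45%, capped at 40% → 40%
Failure-to-pay penalty: 40% of €45,000 = €18,000
Penalty before surcharge: €18,000 + €4,940 = €22,940
Administrative surcharge: 10% of €22,940 = €2,294
Total penalty: €22,940 + €2,294 = €25,234
Minimum €18,530: €25,234 meets the minimum, no increase.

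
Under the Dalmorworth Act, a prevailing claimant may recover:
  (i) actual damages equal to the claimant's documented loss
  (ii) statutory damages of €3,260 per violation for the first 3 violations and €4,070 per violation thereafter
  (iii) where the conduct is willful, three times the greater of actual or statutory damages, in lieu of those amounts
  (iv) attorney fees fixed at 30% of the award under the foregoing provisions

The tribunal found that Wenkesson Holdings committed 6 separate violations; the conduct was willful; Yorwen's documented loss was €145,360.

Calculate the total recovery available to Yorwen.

First 3 violations: 3 × €3,260 = €9,780
Remaining violations: (6 − 3) × €4,070 = €12,210
Statutory damages: €9,780 + €12,210 = €21,990
Greater of actual damages (€145,360) or statutory damages (€21,990): €145,360
Trebled: 3 × €145,360 = €436,080
Attorney fees: 30% of €436,080 = €130,824
Total recovery: €436,080 + €130,824 = €566,904

Total recovery: €566,904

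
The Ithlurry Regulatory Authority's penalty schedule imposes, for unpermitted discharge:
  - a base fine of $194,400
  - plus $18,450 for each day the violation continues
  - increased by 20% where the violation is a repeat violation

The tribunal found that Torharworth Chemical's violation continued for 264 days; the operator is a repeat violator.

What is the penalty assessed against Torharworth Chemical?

$6,078,240

Per-day component: 264 × $18,450 = $4,870,800
Base plus per-day: $194,400 + $4,870,800 = $5,065,200
Enhancement: 20% of $5,065,200 = $1,013,040
Enhanced fine: $5,065,200 + $1,013,040 = $6,078,240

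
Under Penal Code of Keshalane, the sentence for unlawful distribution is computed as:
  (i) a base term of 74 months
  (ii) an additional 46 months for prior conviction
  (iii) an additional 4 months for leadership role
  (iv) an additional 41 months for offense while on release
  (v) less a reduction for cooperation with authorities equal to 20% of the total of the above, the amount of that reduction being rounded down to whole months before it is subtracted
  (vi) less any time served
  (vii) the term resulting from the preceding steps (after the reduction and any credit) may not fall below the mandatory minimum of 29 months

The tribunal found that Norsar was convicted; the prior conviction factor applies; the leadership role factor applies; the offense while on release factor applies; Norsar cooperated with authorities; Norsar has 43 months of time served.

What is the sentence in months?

89 months

Prior conviction enhancement: +46 months
Leadership role enhancement: +4 months
Offense while on release enhancement: +41 months
Adjusted term: 74 months + 46 months + 4 months + 41 months = 165 months
Cooperation with authorities reduction: 20% of 165 months = 33 months (rounded down)
After reduction: 165 − 33 = 132 months
Less time served: 132 months − 43 months = 89 months
Minimum 29 months: 89 months meets the minimum, no increase.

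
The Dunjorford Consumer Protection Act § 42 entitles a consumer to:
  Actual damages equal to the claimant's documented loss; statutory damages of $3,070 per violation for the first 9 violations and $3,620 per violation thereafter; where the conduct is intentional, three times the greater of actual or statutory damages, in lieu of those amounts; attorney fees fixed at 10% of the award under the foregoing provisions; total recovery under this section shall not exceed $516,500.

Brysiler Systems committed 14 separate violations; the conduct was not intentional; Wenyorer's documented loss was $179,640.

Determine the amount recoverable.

$247,907

First 9 violations: 9 × $3,070 = $27,630
Remaining violations: (14 − 9) × $3,620 = $18,100
Statutory damages: $27,630 + $18,100 = $45,730
Conduct not intentional: the in-lieu enhancement does not apply.
Actual plus statutory damages: $179,640 + $45,730 = $225,370
Attorney fees: 10% of $225,370 = $22,537
Total before cap: $225,370 + $22,537 = $247,907
Cap at $516,500: $247,907 is within the cap, no reduction.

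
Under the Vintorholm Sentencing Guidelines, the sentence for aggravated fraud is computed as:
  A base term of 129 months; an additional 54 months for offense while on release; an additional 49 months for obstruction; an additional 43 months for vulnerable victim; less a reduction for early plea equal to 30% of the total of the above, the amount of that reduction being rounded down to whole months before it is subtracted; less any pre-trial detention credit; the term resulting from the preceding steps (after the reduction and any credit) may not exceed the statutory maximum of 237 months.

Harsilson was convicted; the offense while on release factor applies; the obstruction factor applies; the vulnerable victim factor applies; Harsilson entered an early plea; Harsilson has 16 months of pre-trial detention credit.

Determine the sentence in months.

177 months

Offense while on release enhancement: +54 months
Obstruction enhancement: +49 months
Vulnerable victim enhancement: +43 months
Adjusted term: 129 months + 54 months + 49 months + 43 months = 275 months
Early plea reduction: 30% of 275 months = 82 months (rounded down)
After reduction: 275 − 82 = 193 months
Less pre-trial detention credit: 193 months − 16 months = 177 months
Cap at 237 months: 177 months is within the cap, no reduction.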